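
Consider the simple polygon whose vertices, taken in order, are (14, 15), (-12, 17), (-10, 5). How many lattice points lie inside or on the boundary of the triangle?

158

Using the shoelace formula, 2A = |[14·17 − (-12)·15] + [(-12)·5 − (-10)·17] + [(-10)·15 − 14·5]| = 308, so the area is 154.
The number of boundary lattice points is Σ gcd(|Δx|,|Δy|) = gcd(26,2) + gcd(2,12) + gcd(24,10) = 2+2+2 = 6.
Pick's theorem gives I = A − B/2 + 1 = 154 − 6/2 + 1 = 152, so the closed region contains I + B = 152 + 6 = 158 lattice points.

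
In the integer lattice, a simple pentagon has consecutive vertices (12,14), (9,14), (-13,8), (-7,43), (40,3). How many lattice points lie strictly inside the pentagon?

709

Using the shoelace formula, 2A = |(12·14 − 9·14) + (9·8 − (-13)·14) + ((-13)·43 − (-7)·8) + ((-7)·3 − 40·43) + (40·14 − 12·3)| = 1424, so the area is 712.
Summing gcd(|Δx|,|Δy|) over the edges gives the boundary count: gcd(3,0) + gcd(22,6) + gcd(6,35) + gcd(47,40) + gcd(28,11) = 3+2+1+1+1 = 8.
Pick's theorem gives I = A − B/2 + 1 = 712 − 8/2 + 1 = 709.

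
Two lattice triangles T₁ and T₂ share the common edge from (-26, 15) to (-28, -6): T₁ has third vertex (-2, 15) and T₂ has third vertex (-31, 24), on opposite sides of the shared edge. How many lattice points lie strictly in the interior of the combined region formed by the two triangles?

300

The union is the simple quadrilateral with vertices (-26, 15), (-2, 15), (-28, -6), (-31, 24) in order.
The shoelace formula gives twice the area as |((-26)·15 − (-2)·15) + ((-2)·(-6) − (-28)·15) + ((-28)·24 − (-31)·(-6)) + ((-31)·15 − (-26)·24)| = 627, so the area is 627/2.
The number of boundary lattice points is Σ gcd(|Δx|,|Δy|) = gcd(24,0) + gcd(26,21) + gcd(3,30) + gcd(5,9) = 24+1+3+1 = 29.
By Pick's theorem I = A − B/2 + 1 = 627/2 − 29/2 + 1 = 300.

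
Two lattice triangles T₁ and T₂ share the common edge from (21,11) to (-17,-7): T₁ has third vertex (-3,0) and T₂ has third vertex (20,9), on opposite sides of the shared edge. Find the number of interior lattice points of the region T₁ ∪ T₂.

32

The union is the simple quadrilateral with vertices (21,11), (-3,0), (-17,-7), (20,9) in order.
The shoelace formula gives twice the area as |[21·0 − (-3)·11] + [(-3)·(-7) − (-17)·0] + [(-17)·9 − 20·(-7)] + [20·11 − 21·9]| = 72, so the area is 36.
Along each edge there are gcd(|Δx|,|Δy|)+1 lattice points, so counting each shared vertex once the boundary has gcd(24,11) + gcd(14,7) + gcd(37,16) + gcd(1,2) = 1+7+1+1 = 10.
By Pick's theorem I = A − B/2 + 1 = 36 − 10/2 + 1 = 32.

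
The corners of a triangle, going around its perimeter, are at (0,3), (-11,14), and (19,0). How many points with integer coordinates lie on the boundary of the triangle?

14

Summing gcd(|Δx|,|Δy|) over the edges gives the boundary count: gcd(11,11) + gcd(30,14) + gcd(19,3) = 11+2+1 = 14.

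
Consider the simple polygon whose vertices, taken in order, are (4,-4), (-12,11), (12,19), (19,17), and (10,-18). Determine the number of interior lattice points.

The shoelace formula gives twice the area as |[4·11 − (-12)·(-4)] + [(-12)·19 − 12·11] + [12·17 − 19·19] + [19·(-18) − 10·17] + [10·(-4) − 4·(-18)]| = 1001, so the area is 500.5.
Summing gcd(|Δx|,|Δy|) over the edges gives the boundary count: gcd(16,15) + gcd(24,8) + gcd(7,2) + gcd(9,35) + gcd(6,14) = 1+8+1+1+2 = 13.
Pick's theorem gives I = A − B/2 + 1 = 500.5 − 13/2 + 1 = 495.

495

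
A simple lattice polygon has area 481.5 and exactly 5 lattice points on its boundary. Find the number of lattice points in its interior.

From Pick's theorem, I = A − B/2 + 1 = 481.5 − 5/2 + 1 = 480.

480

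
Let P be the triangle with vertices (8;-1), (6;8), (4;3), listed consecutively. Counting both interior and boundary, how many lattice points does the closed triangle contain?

By the shoelace formula, twice the signed area is |[8·8 − 6·(-1)] + [6·3 − 4·8] + [4·(-1) − 8·3]| = 28, so the area is 14.
Summing gcd(|Δx|,|Δy|) over the edges gives the boundary count: gcd(2,9) + gcd(2,5) + gcd(4,4) = 1+1+4 = 6.
Pick's theorem gives I = A − B/2 + 1 = 14 − 6/2 + 1 = 12, so the closed region contains I + B = 12 + 6 = 18 lattice points.

18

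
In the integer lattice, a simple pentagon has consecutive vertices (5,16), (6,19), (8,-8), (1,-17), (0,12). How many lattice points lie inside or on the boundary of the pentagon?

By the shoelace formula, twice the signed area is |[5·19 − 6·16] + [6·(-8) − 8·19] + [8·(-17) − 1·(-8)] + [1·12 − 0·(-17)] + [0·16 − 5·12]| = 377, so the area is 188.5.
Along each edge there are gcd(|Δx|,|Δy|)+1 lattice points, so counting each shared vertex once the boundary has gcd(1,3) + gcd(2,27) + gcd(7,9) + gcd(1,29) + gcd(5,4) = 1+1+1+1+1 = 5.
Pick's theorem gives I = A − B/2 + 1 = 188.5 − 5/2 + 1 = 187, so the closed region contains I + B = 187 + 5 = 192 lattice points.

192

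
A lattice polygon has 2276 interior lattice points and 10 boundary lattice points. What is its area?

By Pick's theorem, A = I + B/2 − 1 = 2276 + 10/2 − 1 = 2280.

2280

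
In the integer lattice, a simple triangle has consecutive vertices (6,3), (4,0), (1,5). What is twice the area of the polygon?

19

By the shoelace formula, twice the signed area is |(6·0 − 4·3) + (4·5 − 1·0) + (1·3 − 6·5)| = 19, so the area is 9.5.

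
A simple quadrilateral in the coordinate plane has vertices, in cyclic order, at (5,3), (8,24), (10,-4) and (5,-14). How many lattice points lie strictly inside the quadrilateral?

By the shoelace formula, twice the signed area is |[5·24 − 8·3] + [8·(-4) − 10·24] + [10·(-14) − 5·(-4)] + [5·3 − 5·(-14)]| = 211, so the area is 211/2.
Summing gcd(|Δx|,|Δy|) over the edges gives the boundary count: gcd(3,21) + gcd(2,28) + gcd(5,10) + gcd(0,17) = 3+2+5+17 = 27.
By Pick's theorem A = I + B/2 − 1, so I = 211/2 − 27/2 + 1 = 93.

93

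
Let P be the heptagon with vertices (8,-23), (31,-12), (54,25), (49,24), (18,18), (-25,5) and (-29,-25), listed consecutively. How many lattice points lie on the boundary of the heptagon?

Along each edge there are gcd(|Δx|,|Δy|)+1 lattice points, so counting each shared vertex once the boundary has gcd(23,11) + gcd(23,37) + gcd(5,1) + gcd(31,6) + gcd(43,13) + gcd(4,30) + gcd(37,2) = 1+1+1+1+1+2+1 = 8.

8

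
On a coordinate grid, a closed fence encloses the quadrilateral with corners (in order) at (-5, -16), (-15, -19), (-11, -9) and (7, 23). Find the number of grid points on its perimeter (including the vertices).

8

The number of boundary lattice points is Σ gcd(|Δx|,|Δy|) = gcd(10,3) + gcd(4,10) + gcd(18,32) + gcd(12,39) = 1+2+2+3 = 8.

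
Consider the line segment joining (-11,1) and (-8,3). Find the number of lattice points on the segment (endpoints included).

2

The number of lattice points on a segment between lattice points is gcd(|Δx|,|Δy|) + 1 = gcd(3,2) + 1 = 1 + 1 = 2.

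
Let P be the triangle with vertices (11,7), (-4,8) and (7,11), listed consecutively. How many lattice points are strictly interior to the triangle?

The shoelace formula gives twice the area as |(11·8 − (-4)·7) + ((-4)·11 − 7·8) + (7·7 − 11·11)| = 56, so the area is 28.
Along each edge there are gcd(|Δx|,|Δy|)+1 lattice points, so counting each shared vertex once the boundary has gcd(15,1) + gcd(11,3) + gcd(4,4) = 1+1+4 = 6.
Pick's theorem gives I = A − B/2 + 1 = 28 − 6/2 + 1 = 26.

26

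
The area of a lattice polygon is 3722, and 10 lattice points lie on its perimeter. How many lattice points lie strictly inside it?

From Pick's theorem, I = A − B/2 + 1 = 3722 − 10/2 + 1 = 3718.

3718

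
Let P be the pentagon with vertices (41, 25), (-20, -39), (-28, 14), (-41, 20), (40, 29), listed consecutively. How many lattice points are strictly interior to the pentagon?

By the shoelace formula, twice the signed area is |(41·(-39) − (-20)·25) + ((-20)·14 − (-28)·(-39)) + ((-28)·20 − (-41)·14) + ((-41)·29 − 40·20) + (40·25 − 41·29)| = 4635, so the area is 4635/2.
Summing gcd(|Δx|,|Δy|) over the edges gives the boundary count: gcd(61,64) + gcd(8,53) + gcd(13,6) + gcd(81,9) + gcd(1,4) = 1+1+1+9+1 = 13.
By Pick's theorem A = I + B/2 − 1, so I = 4635/2 − 13/2 + 1 = 2312.

2312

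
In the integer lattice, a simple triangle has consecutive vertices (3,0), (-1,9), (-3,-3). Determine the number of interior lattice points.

By the shoelace formula, twice the signed area is |[3·9 − (-1)·0] + [(-1)·(-3) − (-3)·9] + [(-3)·0 − 3·(-3)]| = 66, so the area is 33.
Along each edge there are gcd(|Δx|,|Δy|)+1 lattice points, so counting each shared vertex once the boundary has gcd(4,9) + gcd(2,12) + gcd(6,3) = 1+2+3 = 6.
Pick's theorem gives I = A − B/2 + 1 = 33 − 6/2 + 1 = 31.

31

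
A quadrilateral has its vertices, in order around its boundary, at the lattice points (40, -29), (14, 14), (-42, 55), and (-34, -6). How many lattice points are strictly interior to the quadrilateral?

2835

The shoelace formula gives twice the area as |[40·14 − 14·(-29)] + [14·55 − (-42)·14] + [(-42)·(-6) − (-34)·55] + [(-34)·(-29) − 40·(-6)]| = 5672, so the area is 2836.
Along each edge there are gcd(|Δx|,|Δy|)+1 lattice points, so counting each shared vertex once the boundary has gcd(26,43) + gcd(56,41) + gcd(8,61) + gcd(74,23) = 1+1+1+1 = 4.
By Pick's theorem A = I + B/2 − 1, so I = 2836 − 4/2 + 1 = 2835.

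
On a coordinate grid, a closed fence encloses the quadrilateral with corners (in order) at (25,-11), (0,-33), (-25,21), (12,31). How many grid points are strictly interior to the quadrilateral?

By the shoelace formula, twice the signed area is |[25·(-33) − 0·(-11)] + [0·21 − (-25)·(-33)] + [(-25)·31 − 12·21] + [12·(-11) − 25·31]| = 3584, so the area is 1792.
Summing gcd(|Δx|,|Δy|) over the edges gives the boundary count: gcd(25,22) + gcd(25,54) + gcd(37,10) + gcd(13,42) = 1+1+1+1 = 4.
By Pick's theorem A = I + B/2 − 1, so I = 1792 − 4/2 + 1 = 1791.

1791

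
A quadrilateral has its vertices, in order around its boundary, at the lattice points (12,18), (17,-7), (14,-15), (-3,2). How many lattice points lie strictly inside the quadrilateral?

310

By the shoelace formula, twice the signed area is |(12·(-7) − 17·18) + (17·(-15) − 14·(-7)) + (14·2 − (-3)·(-15)) + ((-3)·18 − 12·2)| = 642, so the area is 321.
Along each edge there are gcd(|Δx|,|Δy|)+1 lattice points, so counting each shared vertex once the boundary has gcd(5,25) + gcd(3,8) + gcd(17,17) + gcd(15,16) = 5+1+17+1 = 24.
By Pick's theorem A = I + B/2 − 1, so I = 321 − 24/2 + 1 = 310.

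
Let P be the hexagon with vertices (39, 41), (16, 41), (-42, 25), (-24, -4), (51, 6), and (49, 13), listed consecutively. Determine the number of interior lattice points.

2866

By the shoelace formula, twice the signed area is |(39·41 − 16·41) + (16·25 − (-42)·41) + ((-42)·(-4) − (-24)·25) + ((-24)·6 − 51·(-4)) + (51·13 − 49·6) + (49·41 − 39·13)| = 5764, so the area is 2882.
Along each edge there are gcd(|Δx|,|Δy|)+1 lattice points, so counting each shared vertex once the boundary has gcd(23,0) + gcd(58,16) + gcd(18,29) + gcd(75,10) + gcd(2,7) + gcd(10,28) = 23+2+1+5+1+2 = 34.
By Pick's theorem A = I + B/2 − 1, so I = 2882 − 34/2 + 1 = 2866.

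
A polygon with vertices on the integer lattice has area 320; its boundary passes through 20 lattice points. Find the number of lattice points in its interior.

Pick's theorem A = I + B/2 − 1 rearranges to I = A − B/2 + 1 = 320 − 20/2 + 1 = 311.

311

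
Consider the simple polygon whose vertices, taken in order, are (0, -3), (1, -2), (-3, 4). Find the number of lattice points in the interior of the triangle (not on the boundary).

The shoelace formula gives twice the area as |(0·(-2) − 1·(-3)) + (1·4 − (-3)·(-2)) + ((-3)·(-3) − 0·4)| = 10, so the area is 5.
Summing gcd(|Δx|,|Δy|) over the edges gives the boundary count: gcd(1,1) + gcd(4,6) + gcd(3,7) = 1+2+1 = 4.
Pick's theorem gives I = A − B/2 + 1 = 5 − 4/2 + 1 = 4.

4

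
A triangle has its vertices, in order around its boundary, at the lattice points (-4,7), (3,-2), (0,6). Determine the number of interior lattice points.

Using the shoelace formula, 2A = |[(-4)·(-2) − 3·7] + [3·6 − 0·(-2)] + [0·7 − (-4)·6]| = 29, so the area is 29/2.
Summing gcd(|Δx|,|Δy|) over the edges gives the boundary count: gcd(7,9) + gcd(3,8) + gcd(4,1) = 1+1+1 = 3.
Pick's theorem gives I = A − B/2 + 1 = 29/2 − 3/2 + 1 = 14.

14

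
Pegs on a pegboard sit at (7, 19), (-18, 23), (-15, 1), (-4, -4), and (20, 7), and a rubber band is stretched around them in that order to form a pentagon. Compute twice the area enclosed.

1277

Using the shoelace formula, 2A = |(7·23 − (-18)·19) + ((-18)·1 − (-15)·23) + ((-15)·(-4) − (-4)·1) + ((-4)·7 − 20·(-4)) + (20·19 − 7·7)| = 1277, so the area is 638.5.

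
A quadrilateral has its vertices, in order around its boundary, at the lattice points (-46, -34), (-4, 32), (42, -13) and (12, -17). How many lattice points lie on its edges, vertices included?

The number of boundary lattice points is Σ gcd(|Δx|,|Δy|) = gcd(42,66) + gcd(46,45) + gcd(30,4) + gcd(58,17) = 6+1+2+1 = 10.

10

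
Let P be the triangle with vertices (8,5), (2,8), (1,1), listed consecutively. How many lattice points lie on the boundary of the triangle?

5

Along each edge there are gcd(|Δx|,|Δy|)+1 lattice points, so counting each shared vertex once the boundary has gcd(6,3) + gcd(1,7) + gcd(7,4) = 3+1+1 = 5.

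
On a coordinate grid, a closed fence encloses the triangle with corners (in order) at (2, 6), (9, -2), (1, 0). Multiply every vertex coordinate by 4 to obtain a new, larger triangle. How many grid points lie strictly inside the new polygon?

393

Using the shoelace formula, 2A = |[2·(-2) − 9·6] + [9·0 − 1·(-2)] + [1·6 − 2·0]| = 50, so the area is 25.
Along each edge there are gcd(|Δx|,|Δy|)+1 lattice points, so counting each shared vertex once the boundary has gcd(7,8) + gcd(8,2) + gcd(1,6) = 1+2+1 = 4.
Scaling by 4 multiplies the area by 4² = 16 (so the new area is 400) and multiplies the boundary lattice-point count by 4, giving 16.
By Pick's theorem, the interior count of the dilated polygon is 400 − 16/2 + 1 = 393.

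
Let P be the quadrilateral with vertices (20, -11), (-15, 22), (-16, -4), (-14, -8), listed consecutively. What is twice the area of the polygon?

By the shoelace formula, twice the signed area is |[20·22 − (-15)·(-11)] + [(-15)·(-4) − (-16)·22] + [(-16)·(-8) − (-14)·(-4)] + [(-14)·(-11) − 20·(-8)]| = 1073, so the area is 536.5.

1073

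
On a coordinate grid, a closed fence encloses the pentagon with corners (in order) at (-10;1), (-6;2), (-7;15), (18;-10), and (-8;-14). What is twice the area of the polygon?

770

By the shoelace formula, twice the signed area is |[(-10)·2 − (-6)·1] + [(-6)·15 − (-7)·2] + [(-7)·(-10) − 18·15] + [18·(-14) − (-8)·(-10)] + [(-8)·1 − (-10)·(-14)]| = 770, so the area is 385.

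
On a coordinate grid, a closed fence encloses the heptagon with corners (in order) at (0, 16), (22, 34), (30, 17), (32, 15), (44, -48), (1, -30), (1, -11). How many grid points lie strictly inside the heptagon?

By the shoelace formula, twice the signed area is |(0·34 − 22·16) + (22·17 − 30·34) + (30·15 − 32·17) + (32·(-48) − 44·15) + (44·(-30) − 1·(-48)) + (1·(-11) − 1·(-30)) + (1·16 − 0·(-11))| = 4525, so the area is 4525/2.
Along each edge there are gcd(|Δx|,|Δy|)+1 lattice points, so counting each shared vertex once the boundary has gcd(22,18) + gcd(8,17) + gcd(2,2) + gcd(12,63) + gcd(43,18) + gcd(0,19) + gcd(1,27) = 2+1+2+3+1+19+1 = 29.
Pick's theorem gives I = A − B/2 + 1 = 4525/2 − 29/2 + 1 = 2249.

2249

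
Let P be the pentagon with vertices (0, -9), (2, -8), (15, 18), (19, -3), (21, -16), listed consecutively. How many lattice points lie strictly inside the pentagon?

311

By the shoelace formula, twice the signed area is |(0·(-8) − 2·(-9)) + (2·18 − 15·(-8)) + (15·(-3) − 19·18) + (19·(-16) − 21·(-3)) + (21·(-9) − 0·(-16))| = 643, so the area is 321.5.
Summing gcd(|Δx|,|Δy|) over the edges gives the boundary count: gcd(2,1) + gcd(13,26) + gcd(4,21) + gcd(2,13) + gcd(21,7) = 1+13+1+1+7 = 23.
By Pick's theorem A = I + B/2 − 1, so I = 321.5 − 23/2 + 1 = 311.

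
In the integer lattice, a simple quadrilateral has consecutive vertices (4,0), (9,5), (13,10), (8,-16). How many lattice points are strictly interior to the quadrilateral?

By the shoelace formula, twice the signed area is |[4·5 − 9·0] + [9·10 − 13·5] + [13·(-16) − 8·10] + [8·0 − 4·(-16)]| = 179, so the area is 179/2.
Summing gcd(|Δx|,|Δy|) over the edges gives the boundary count: gcd(5,5) + gcd(4,5) + gcd(5,26) + gcd(4,16) = 5+1+1+4 = 11.
By Pick's theorem A = I + B/2 − 1, so I = 179/2 − 11/2 + 1 = 85.

85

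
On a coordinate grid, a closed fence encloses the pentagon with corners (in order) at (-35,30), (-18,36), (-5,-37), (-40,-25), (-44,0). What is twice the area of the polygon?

By the shoelace formula, twice the signed area is |((-35)·36 − (-18)·30) + ((-18)·(-37) − (-5)·36) + ((-5)·(-25) − (-40)·(-37)) + ((-40)·0 − (-44)·(-25)) + ((-44)·30 − (-35)·0)| = 3649, so the area is 1824.5.

3649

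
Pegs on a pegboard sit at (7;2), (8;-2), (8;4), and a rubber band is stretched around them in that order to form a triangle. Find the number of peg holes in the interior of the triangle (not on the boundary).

0

Using the shoelace formula, 2A = |[7·(-2) − 8·2] + [8·4 − 8·(-2)] + [8·2 − 7·4]| = 6, so the area is 3.
Summing gcd(|Δx|,|Δy|) over the edges gives the boundary count: gcd(1,4) + gcd(0,6) + gcd(1,2) = 1+6+1 = 8.
Pick's theorem gives I = A − B/2 + 1 = 3 − 8/2 + 1 = 0.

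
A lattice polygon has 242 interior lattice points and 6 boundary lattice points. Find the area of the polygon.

Pick's theorem states A = I + B/2 − 1, so A = 242 + 6/2 − 1 = 244.

244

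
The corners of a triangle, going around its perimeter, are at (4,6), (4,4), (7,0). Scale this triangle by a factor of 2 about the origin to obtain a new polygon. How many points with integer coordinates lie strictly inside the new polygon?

7

By the shoelace formula, twice the signed area is |(4·4 − 4·6) + (4·0 − 7·4) + (7·6 − 4·0)| = 6, so the area is 3.
The number of boundary lattice points is Σ gcd(|Δx|,|Δy|) = gcd(0,2) + gcd(3,4) + gcd(3,6) = 2+1+3 = 6.
Scaling by 2 multiplies the area by 2² = 4 (so the new area is 12) and multiplies the boundary lattice-point count by 2, giving 12.
By Pick's theorem, the interior count of the dilated polygon is 12 − 12/2 + 1 = 7.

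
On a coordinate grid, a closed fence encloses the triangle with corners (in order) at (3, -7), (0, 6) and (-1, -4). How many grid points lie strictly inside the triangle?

The shoelace formula gives twice the area as |(3·6 − 0·(-7)) + (0·(-4) − (-1)·6) + ((-1)·(-7) − 3·(-4))| = 43, so the area is 43/2.
The number of boundary lattice points is Σ gcd(|Δx|,|Δy|) = gcd(3,13) + gcd(1,10) + gcd(4,3) = 1+1+1 = 3.
Pick's theorem gives I = A − B/2 + 1 = 43/2 − 3/2 + 1 = 21.

21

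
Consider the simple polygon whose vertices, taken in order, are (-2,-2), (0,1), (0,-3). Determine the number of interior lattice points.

Using the shoelace formula, 2A = |((-2)·1 − 0·(-2)) + (0·(-3) − 0·1) + (0·(-2) − (-2)·(-3))| = 8, so the area is 4.
Along each edge there are gcd(|Δx|,|Δy|)+1 lattice points, so counting each shared vertex once the boundary has gcd(2,3) + gcd(0,4) + gcd(2,1) = 1+4+1 = 6.
Pick's theorem gives I = A − B/2 + 1 = 4 − 6/2 + 1 = 2.

2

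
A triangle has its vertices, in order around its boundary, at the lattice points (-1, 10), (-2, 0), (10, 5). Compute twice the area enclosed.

115

Using the shoelace formula, 2A = |((-1)·0 − (-2)·10) + ((-2)·5 − 10·0) + (10·10 − (-1)·5)| = 115, so the area is 115/2.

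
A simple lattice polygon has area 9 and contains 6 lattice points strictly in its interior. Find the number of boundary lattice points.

8

Pick's theorem gives A = I + B/2 − 1, so B = 2(A − I + 1) = 2(9 − 6 + 1) = 8.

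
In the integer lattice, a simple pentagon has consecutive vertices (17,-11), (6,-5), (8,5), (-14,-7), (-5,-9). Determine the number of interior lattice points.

179

Using the shoelace formula, 2A = |[17·(-5) − 6·(-11)] + [6·5 − 8·(-5)] + [8·(-7) − (-14)·5] + [(-14)·(-9) − (-5)·(-7)] + [(-5)·(-11) − 17·(-9)]| = 364, so the area is 182.
The number of boundary lattice points is Σ gcd(|Δx|,|Δy|) = gcd(11,6) + gcd(2,10) + gcd(22,12) + gcd(9,2) + gcd(22,2) = 1+2+2+1+2 = 8.
Pick's theorem gives I = A − B/2 + 1 = 182 − 8/2 + 1 = 179.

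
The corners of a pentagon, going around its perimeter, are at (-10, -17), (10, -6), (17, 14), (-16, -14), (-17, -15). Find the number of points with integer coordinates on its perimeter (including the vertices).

Along each edge there are gcd(|Δx|,|Δy|)+1 lattice points, so counting each shared vertex once the boundary has gcd(20,11) + gcd(7,20) + gcd(33,28) + gcd(1,1) + gcd(7,2) = 1+1+1+1+1 = 5.

5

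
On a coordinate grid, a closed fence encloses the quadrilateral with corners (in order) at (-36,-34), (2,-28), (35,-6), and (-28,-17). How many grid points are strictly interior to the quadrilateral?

By the shoelace formula, twice the signed area is |[(-36)·(-28) − 2·(-34)] + [2·(-6) − 35·(-28)] + [35·(-17) − (-28)·(-6)] + [(-28)·(-34) − (-36)·(-17)]| = 1621, so the area is 1621/2.
Along each edge there are gcd(|Δx|,|Δy|)+1 lattice points, so counting each shared vertex once the boundary has gcd(38,6) + gcd(33,22) + gcd(63,11) + gcd(8,17) = 2+11+1+1 = 15.
Pick's theorem gives I = A − B/2 + 1 = 1621/2 − 15/2 + 1 = 804.

804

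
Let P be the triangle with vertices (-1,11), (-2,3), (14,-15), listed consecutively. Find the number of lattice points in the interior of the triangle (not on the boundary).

72

The shoelace formula gives twice the area as |[(-1)·3 − (-2)·11] + [(-2)·(-15) − 14·3] + [14·11 − (-1)·(-15)]| = 146, so the area is 73.
Along each edge there are gcd(|Δx|,|Δy|)+1 lattice points, so counting each shared vertex once the boundary has gcd(1,8) + gcd(16,18) + gcd(15,26) = 1+2+1 = 4.
By Pick's theorem A = I + B/2 − 1, so I = 73 − 4/2 + 1 = 72.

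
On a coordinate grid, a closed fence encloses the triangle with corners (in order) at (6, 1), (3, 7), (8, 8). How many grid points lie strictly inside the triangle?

Using the shoelace formula, 2A = |(6·7 − 3·1) + (3·8 − 8·7) + (8·1 − 6·8)| = 33, so the area is 16.5.
The number of boundary lattice points is Σ gcd(|Δx|,|Δy|) = gcd(3,6) + gcd(5,1) + gcd(2,7) = 3+1+1 = 5.
Pick's theorem gives I = A − B/2 + 1 = 16.5 − 5/2 + 1 = 15.

15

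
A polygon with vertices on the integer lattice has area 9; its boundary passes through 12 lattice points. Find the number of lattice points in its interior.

4

Pick's theorem A = I + B/2 − 1 rearranges to I = A − B/2 + 1 = 9 − 12/2 + 1 = 4.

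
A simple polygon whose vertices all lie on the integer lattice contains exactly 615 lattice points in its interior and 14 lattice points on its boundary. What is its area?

By Pick's theorem, A = I + B/2 − 1 = 615 + 14/2 − 1 = 621.

621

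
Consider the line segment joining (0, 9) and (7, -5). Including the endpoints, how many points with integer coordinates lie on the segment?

The number of lattice points on a segment between lattice points is gcd(|Δx|,|Δy|) + 1 = gcd(7,14) + 1 = 7 + 1 = 8.

8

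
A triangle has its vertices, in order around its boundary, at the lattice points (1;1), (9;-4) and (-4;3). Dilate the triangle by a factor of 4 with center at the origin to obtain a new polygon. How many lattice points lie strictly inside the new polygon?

67

Using the shoelace formula, 2A = |[1·(-4) − 9·1] + [9·3 − (-4)·(-4)] + [(-4)·1 − 1·3]| = 9, so the area is 4.5.
Summing gcd(|Δx|,|Δy|) over the edges gives the boundary count: gcd(8,5) + gcd(13,7) + gcd(5,2) = 1+1+1 = 3.
Scaling by 4 multiplies the area by 4² = 16 (so the new area is 72) and multiplies the boundary lattice-point count by 4, giving 12.
By Pick's theorem, the interior count of the dilated polygon is 72 − 12/2 + 1 = 67.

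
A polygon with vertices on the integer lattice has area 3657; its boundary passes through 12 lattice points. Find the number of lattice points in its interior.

Pick's theorem A = I + B/2 − 1 rearranges to I = A − B/2 + 1 = 3657 − 12/2 + 1 = 3652.

3652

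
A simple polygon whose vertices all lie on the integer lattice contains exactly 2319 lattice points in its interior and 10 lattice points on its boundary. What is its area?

Pick's theorem states A = I + B/2 − 1, so A = 2319 + 10/2 − 1 = 2323.

2323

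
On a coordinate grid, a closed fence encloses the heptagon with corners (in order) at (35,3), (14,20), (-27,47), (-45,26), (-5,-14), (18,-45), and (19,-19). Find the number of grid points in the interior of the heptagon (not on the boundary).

Using the shoelace formula, 2A = |(35·20 − 14·3) + (14·47 − (-27)·20) + ((-27)·26 − (-45)·47) + ((-45)·(-14) − (-5)·26) + ((-5)·(-45) − 18·(-14)) + (18·(-19) − 19·(-45)) + (19·3 − 35·(-19))| = 5741, so the area is 5741/2.
Along each edge there are gcd(|Δx|,|Δy|)+1 lattice points, so counting each shared vertex once the boundary has gcd(21,17) + gcd(41,27) + gcd(18,21) + gcd(40,40) + gcd(23,31) + gcd(1,26) + gcd(16,22) = 1+1+3+40+1+1+2 = 49.
By Pick's theorem A = I + B/2 − 1, so I = 5741/2 − 49/2 + 1 = 2847.

2847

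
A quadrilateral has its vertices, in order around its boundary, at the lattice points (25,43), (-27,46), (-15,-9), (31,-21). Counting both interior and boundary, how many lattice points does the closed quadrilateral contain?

2852

Using the shoelace formula, 2A = |[25·46 − (-27)·43] + [(-27)·(-9) − (-15)·46] + [(-15)·(-21) − 31·(-9)] + [31·43 − 25·(-21)]| = 5696, so the area is 2848.
Summing gcd(|Δx|,|Δy|) over the edges gives the boundary count: gcd(52,3) + gcd(12,55) + gcd(46,12) + gcd(6,64) = 1+1+2+2 = 6.
Pick's theorem gives I = A − B/2 + 1 = 2848 − 6/2 + 1 = 2846, so the closed region contains I + B = 2846 + 6 = 2852 lattice points.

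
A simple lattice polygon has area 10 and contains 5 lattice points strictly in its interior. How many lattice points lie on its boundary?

Pick's theorem gives A = I + B/2 − 1, so B = 2(A − I + 1) = 2(10 − 5 + 1) = 12.

12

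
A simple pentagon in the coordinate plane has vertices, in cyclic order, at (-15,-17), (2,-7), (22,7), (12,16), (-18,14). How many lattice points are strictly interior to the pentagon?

Using the shoelace formula, 2A = |[(-15)·(-7) − 2·(-17)] + [2·7 − 22·(-7)] + [22·16 − 12·7] + [12·14 − (-18)·16] + [(-18)·(-17) − (-15)·14]| = 1547, so the area is 773.5.
Summing gcd(|Δx|,|Δy|) over the edges gives the boundary count: gcd(17,10) + gcd(20,14) + gcd(10,9) + gcd(30,2) + gcd(3,31) = 1+2+1+2+1 = 7.
By Pick's theorem A = I + B/2 − 1, so I = 773.5 − 7/2 + 1 = 771.

771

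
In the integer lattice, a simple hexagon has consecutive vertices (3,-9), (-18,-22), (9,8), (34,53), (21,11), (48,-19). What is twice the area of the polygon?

2010

By the shoelace formula, twice the signed area is |[3·(-22) − (-18)·(-9)] + [(-18)·8 − 9·(-22)] + [9·53 − 34·8] + [34·11 − 21·53] + [21·(-19) − 48·11] + [48·(-9) − 3·(-19)]| = 2010, so the area is 1005.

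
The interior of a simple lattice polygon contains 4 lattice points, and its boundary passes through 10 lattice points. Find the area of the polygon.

8

By Pick's theorem, A = I + B/2 − 1 = 4 + 10/2 − 1 = 8.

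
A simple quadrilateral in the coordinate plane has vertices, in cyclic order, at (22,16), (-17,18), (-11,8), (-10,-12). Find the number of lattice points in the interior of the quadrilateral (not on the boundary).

The shoelace formula gives twice the area as |(22·18 − (-17)·16) + ((-17)·8 − (-11)·18) + ((-11)·(-12) − (-10)·8) + ((-10)·16 − 22·(-12))| = 1046, so the area is 523.
Along each edge there are gcd(|Δx|,|Δy|)+1 lattice points, so counting each shared vertex once the boundary has gcd(39,2) + gcd(6,10) + gcd(1,20) + gcd(32,28) = 1+2+1+4 = 8.
By Pick's theorem A = I + B/2 − 1, so I = 523 − 8/2 + 1 = 520.

520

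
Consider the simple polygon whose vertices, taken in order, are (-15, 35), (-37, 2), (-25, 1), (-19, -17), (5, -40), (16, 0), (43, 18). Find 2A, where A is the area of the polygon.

5270

Using the shoelace formula, 2A = |[(-15)·2 − (-37)·35] + [(-37)·1 − (-25)·2] + [(-25)·(-17) − (-19)·1] + [(-19)·(-40) − 5·(-17)] + [5·0 − 16·(-40)] + [16·18 − 43·0] + [43·35 − (-15)·18]| = 5270, so the area is 2635.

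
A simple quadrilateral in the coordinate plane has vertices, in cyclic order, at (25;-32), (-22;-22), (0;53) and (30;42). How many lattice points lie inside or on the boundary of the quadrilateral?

Using the shoelace formula, 2A = |[25·(-22) − (-22)·(-32)] + [(-22)·53 − 0·(-22)] + [0·42 − 30·53] + [30·(-32) − 25·42]| = 6020, so the area is 3010.
The number of boundary lattice points is Σ gcd(|Δx|,|Δy|) = gcd(47,10) + gcd(22,75) + gcd(30,11) + gcd(5,74) = 1+1+1+1 = 4.
Pick's theorem gives I = A − B/2 + 1 = 3010 − 4/2 + 1 = 3009, so the closed region contains I + B = 3009 + 4 = 3013 lattice points.

3013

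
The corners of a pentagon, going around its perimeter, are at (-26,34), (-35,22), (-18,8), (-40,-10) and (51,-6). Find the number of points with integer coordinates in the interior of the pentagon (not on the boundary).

1778

The shoelace formula gives twice the area as |((-26)·22 − (-35)·34) + ((-35)·8 − (-18)·22) + ((-18)·(-10) − (-40)·8) + ((-40)·(-6) − 51·(-10)) + (51·34 − (-26)·(-6))| = 3562, so the area is 1781.
The number of boundary lattice points is Σ gcd(|Δx|,|Δy|) = gcd(9,12) + gcd(17,14) + gcd(22,18) + gcd(91,4) + gcd(77,40) = 3+1+2+1+1 = 8.
Pick's theorem gives I = A − B/2 + 1 = 1781 − 8/2 + 1 = 1778.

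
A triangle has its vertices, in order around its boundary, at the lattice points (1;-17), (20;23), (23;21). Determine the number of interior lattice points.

78

The shoelace formula gives twice the area as |(1·23 − 20·(-17)) + (20·21 − 23·23) + (23·(-17) − 1·21)| = 158, so the area is 79.
Along each edge there are gcd(|Δx|,|Δy|)+1 lattice points, so counting each shared vertex once the boundary has gcd(19,40) + gcd(3,2) + gcd(22,38) = 1+1+2 = 4.
Pick's theorem gives I = A − B/2 + 1 = 79 − 4/2 + 1 = 78.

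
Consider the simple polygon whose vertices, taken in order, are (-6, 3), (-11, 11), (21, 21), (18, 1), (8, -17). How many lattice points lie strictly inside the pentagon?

The shoelace formula gives twice the area as |((-6)·11 − (-11)·3) + ((-11)·21 − 21·11) + (21·1 − 18·21) + (18·(-17) − 8·1) + (8·3 − (-6)·(-17))| = 1244, so the area is 622.
The number of boundary lattice points is Σ gcd(|Δx|,|Δy|) = gcd(5,8) + gcd(32,10) + gcd(3,20) + gcd(10,18) + gcd(14,20) = 1+2+1+2+2 = 8.
Pick's theorem gives I = A − B/2 + 1 = 622 − 8/2 + 1 = 619.

619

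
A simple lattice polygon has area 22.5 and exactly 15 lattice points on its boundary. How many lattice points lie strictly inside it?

16

From Pick's theorem, I = A − B/2 + 1 = 22.5 − 15/2 + 1 = 16.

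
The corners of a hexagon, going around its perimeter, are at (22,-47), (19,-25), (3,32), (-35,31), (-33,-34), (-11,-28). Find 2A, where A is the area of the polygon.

6135

By the shoelace formula, twice the signed area is |[22·(-25) − 19·(-47)] + [19·32 − 3·(-25)] + [3·31 − (-35)·32] + [(-35)·(-34) − (-33)·31] + [(-33)·(-28) − (-11)·(-34)] + [(-11)·(-47) − 22·(-28)]| = 6135, so the area is 3067.5.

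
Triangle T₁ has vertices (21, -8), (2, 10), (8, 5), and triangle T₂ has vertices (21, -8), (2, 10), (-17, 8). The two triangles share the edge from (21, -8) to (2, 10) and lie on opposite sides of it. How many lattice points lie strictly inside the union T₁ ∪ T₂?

189

The union is the simple quadrilateral with vertices (21, -8), (8, 5), (2, 10), (-17, 8) in order.
By the shoelace formula, twice the signed area is |(21·5 − 8·(-8)) + (8·10 − 2·5) + (2·8 − (-17)·10) + ((-17)·(-8) − 21·8)| = 393, so the area is 196.5.
Summing gcd(|Δx|,|Δy|) over the edges gives the boundary count: gcd(13,13) + gcd(6,5) + gcd(19,2) + gcd(38,16) = 13+1+1+2 = 17.
By Pick's theorem I = A − B/2 + 1 = 196.5 − 17/2 + 1 = 189.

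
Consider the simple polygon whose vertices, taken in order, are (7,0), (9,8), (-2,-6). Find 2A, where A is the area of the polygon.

60

By the shoelace formula, twice the signed area is |[7·8 − 9·0] + [9·(-6) − (-2)·8] + [(-2)·0 − 7·(-6)]| = 60, so the area is 30.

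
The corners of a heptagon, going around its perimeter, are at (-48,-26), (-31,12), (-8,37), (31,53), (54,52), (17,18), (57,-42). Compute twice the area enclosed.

10404

The shoelace formula gives twice the area as |[(-48)·12 − (-31)·(-26)] + [(-31)·37 − (-8)·12] + [(-8)·53 − 31·37] + [31·52 − 54·53] + [54·18 − 17·52] + [17·(-42) − 57·18] + [57·(-26) − (-48)·(-42)]| = 10404, so the area is 5202.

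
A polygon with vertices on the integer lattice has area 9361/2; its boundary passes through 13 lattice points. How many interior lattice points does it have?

4675

From Pick's theorem, I = A − B/2 + 1 = 9361/2 − 13/2 + 1 = 4675.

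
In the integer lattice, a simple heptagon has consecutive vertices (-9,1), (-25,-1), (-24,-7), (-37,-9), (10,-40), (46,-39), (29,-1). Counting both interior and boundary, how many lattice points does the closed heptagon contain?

2139

Using the shoelace formula, 2A = |[(-9)·(-1) − (-25)·1] + [(-25)·(-7) − (-24)·(-1)] + [(-24)·(-9) − (-37)·(-7)] + [(-37)·(-40) − 10·(-9)] + [10·(-39) − 46·(-40)] + [46·(-1) − 29·(-39)] + [29·1 − (-9)·(-1)]| = 4267, so the area is 2133.5.
Summing gcd(|Δx|,|Δy|) over the edges gives the boundary count: gcd(16,2) + gcd(1,6) + gcd(13,2) + gcd(47,31) + gcd(36,1) + gcd(17,38) + gcd(38,2) = 2+1+1+1+1+1+2 = 9.
Pick's theorem gives I = A − B/2 + 1 = 2133.5 − 9/2 + 1 = 2130, so the closed region contains I + B = 2130 + 9 = 2139 lattice points.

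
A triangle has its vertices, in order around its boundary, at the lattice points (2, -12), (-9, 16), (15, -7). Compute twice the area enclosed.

419

Using the shoelace formula, 2A = |[2·16 − (-9)·(-12)] + [(-9)·(-7) − 15·16] + [15·(-12) − 2·(-7)]| = 419, so the area is 419/2.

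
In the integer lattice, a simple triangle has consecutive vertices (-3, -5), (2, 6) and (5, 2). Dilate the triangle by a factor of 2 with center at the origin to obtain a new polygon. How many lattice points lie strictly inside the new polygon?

104

Using the shoelace formula, 2A = |((-3)·6 − 2·(-5)) + (2·2 − 5·6) + (5·(-5) − (-3)·2)| = 53, so the area is 53/2.
Along each edge there are gcd(|Δx|,|Δy|)+1 lattice points, so counting each shared vertex once the boundary has gcd(5,11) + gcd(3,4) + gcd(8,7) = 1+1+1 = 3.
Scaling by 2 multiplies the area by 2² = 4 (so the new area is 106) and multiplies the boundary lattice-point count by 2, giving 6.
By Pick's theorem, the interior count of the dilated polygon is 106 − 6/2 + 1 = 104.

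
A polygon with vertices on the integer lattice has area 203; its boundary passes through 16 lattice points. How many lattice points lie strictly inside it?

From Pick's theorem, I = A − B/2 + 1 = 203 − 16/2 + 1 = 196.

196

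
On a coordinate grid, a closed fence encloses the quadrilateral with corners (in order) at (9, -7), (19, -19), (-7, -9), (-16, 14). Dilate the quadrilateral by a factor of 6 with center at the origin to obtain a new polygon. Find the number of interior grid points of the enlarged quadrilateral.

The shoelace formula gives twice the area as |(9·(-19) − 19·(-7)) + (19·(-9) − (-7)·(-19)) + ((-7)·14 − (-16)·(-9)) + ((-16)·(-7) − 9·14)| = 598, so the area is 299.
The number of boundary lattice points is Σ gcd(|Δx|,|Δy|) = gcd(10,12) + gcd(26,10) + gcd(9,23) + gcd(25,21) = 2+2+1+1 = 6.
Scaling by 6 multiplies the area by 6² = 36 (so the new area is 10764) and multiplies the boundary lattice-point count by 6, giving 36.
By Pick's theorem, the interior count of the dilated polygon is 10764 − 36/2 + 1 = 10747.

10747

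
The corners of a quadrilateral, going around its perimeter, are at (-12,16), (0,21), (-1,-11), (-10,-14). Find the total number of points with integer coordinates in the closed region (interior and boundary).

The shoelace formula gives twice the area as |((-12)·21 − 0·16) + (0·(-11) − (-1)·21) + ((-1)·(-14) − (-10)·(-11)) + ((-10)·16 − (-12)·(-14))| = 655, so the area is 655/2.
Summing gcd(|Δx|,|Δy|) over the edges gives the boundary count: gcd(12,5) + gcd(1,32) + gcd(9,3) + gcd(2,30) = 1+1+3+2 = 7.
Pick's theorem gives I = A − B/2 + 1 = 655/2 − 7/2 + 1 = 325, so the closed region contains I + B = 325 + 7 = 332 lattice points.

332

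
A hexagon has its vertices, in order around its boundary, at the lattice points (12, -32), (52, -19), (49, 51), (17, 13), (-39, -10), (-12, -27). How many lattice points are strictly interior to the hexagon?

3381

By the shoelace formula, twice the signed area is |(12·(-19) − 52·(-32)) + (52·51 − 49·(-19)) + (49·13 − 17·51) + (17·(-10) − (-39)·13) + ((-39)·(-27) − (-12)·(-10)) + ((-12)·(-32) − 12·(-27))| = 6767, so the area is 6767/2.
Along each edge there are gcd(|Δx|,|Δy|)+1 lattice points, so counting each shared vertex once the boundary has gcd(40,13) + gcd(3,70) + gcd(32,38) + gcd(56,23) + gcd(27,17) + gcd(24,5) = 1+1+2+1+1+1 = 7.
By Pick's theorem A = I + B/2 − 1, so I = 6767/2 − 7/2 + 1 = 3381.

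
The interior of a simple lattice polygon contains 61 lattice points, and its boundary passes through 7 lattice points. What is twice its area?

127

By Pick's theorem, A = I + B/2 − 1 = 61 + 7/2 − 1 = 127/2.
Hence 2A = 127.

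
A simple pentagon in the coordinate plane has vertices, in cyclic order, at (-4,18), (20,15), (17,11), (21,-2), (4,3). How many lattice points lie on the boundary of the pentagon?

7

The number of boundary lattice points is Σ gcd(|Δx|,|Δy|) = gcd(24,3) + gcd(3,4) + gcd(4,13) + gcd(17,5) + gcd(8,15) = 3+1+1+1+1 = 7.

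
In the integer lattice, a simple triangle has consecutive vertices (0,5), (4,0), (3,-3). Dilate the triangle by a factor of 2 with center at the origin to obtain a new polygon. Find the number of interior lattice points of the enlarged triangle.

32

The shoelace formula gives twice the area as |(0·0 − 4·5) + (4·(-3) − 3·0) + (3·5 − 0·(-3))| = 17, so the area is 17/2.
The number of boundary lattice points is Σ gcd(|Δx|,|Δy|) = gcd(4,5) + gcd(1,3) + gcd(3,8) = 1+1+1 = 3.
Scaling by 2 multiplies the area by 2² = 4 (so the new area is 34) and multiplies the boundary lattice-point count by 2, giving 6.
By Pick's theorem, the interior count of the dilated polygon is 34 − 6/2 + 1 = 32.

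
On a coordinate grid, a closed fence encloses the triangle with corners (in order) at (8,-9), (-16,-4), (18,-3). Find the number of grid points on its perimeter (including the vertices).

4

Summing gcd(|Δx|,|Δy|) over the edges gives the boundary count: gcd(24,5) + gcd(34,1) + gcd(10,6) = 1+1+2 = 4.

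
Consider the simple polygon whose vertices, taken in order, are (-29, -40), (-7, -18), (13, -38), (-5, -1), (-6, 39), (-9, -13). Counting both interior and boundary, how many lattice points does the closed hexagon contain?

399

By the shoelace formula, twice the signed area is |[(-29)·(-18) − (-7)·(-40)] + [(-7)·(-38) − 13·(-18)] + [13·(-1) − (-5)·(-38)] + [(-5)·39 − (-6)·(-1)] + [(-6)·(-13) − (-9)·39] + [(-9)·(-40) − (-29)·(-13)]| = 750, so the area is 375.
The number of boundary lattice points is Σ gcd(|Δx|,|Δy|) = gcd(22,22) + gcd(20,20) + gcd(18,37) + gcd(1,40) + gcd(3,52) + gcd(20,27) = 22+20+1+1+1+1 = 46.
Pick's theorem gives I = A − B/2 + 1 = 375 − 46/2 + 1 = 353, so the closed region contains I + B = 353 + 46 = 399 lattice points.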